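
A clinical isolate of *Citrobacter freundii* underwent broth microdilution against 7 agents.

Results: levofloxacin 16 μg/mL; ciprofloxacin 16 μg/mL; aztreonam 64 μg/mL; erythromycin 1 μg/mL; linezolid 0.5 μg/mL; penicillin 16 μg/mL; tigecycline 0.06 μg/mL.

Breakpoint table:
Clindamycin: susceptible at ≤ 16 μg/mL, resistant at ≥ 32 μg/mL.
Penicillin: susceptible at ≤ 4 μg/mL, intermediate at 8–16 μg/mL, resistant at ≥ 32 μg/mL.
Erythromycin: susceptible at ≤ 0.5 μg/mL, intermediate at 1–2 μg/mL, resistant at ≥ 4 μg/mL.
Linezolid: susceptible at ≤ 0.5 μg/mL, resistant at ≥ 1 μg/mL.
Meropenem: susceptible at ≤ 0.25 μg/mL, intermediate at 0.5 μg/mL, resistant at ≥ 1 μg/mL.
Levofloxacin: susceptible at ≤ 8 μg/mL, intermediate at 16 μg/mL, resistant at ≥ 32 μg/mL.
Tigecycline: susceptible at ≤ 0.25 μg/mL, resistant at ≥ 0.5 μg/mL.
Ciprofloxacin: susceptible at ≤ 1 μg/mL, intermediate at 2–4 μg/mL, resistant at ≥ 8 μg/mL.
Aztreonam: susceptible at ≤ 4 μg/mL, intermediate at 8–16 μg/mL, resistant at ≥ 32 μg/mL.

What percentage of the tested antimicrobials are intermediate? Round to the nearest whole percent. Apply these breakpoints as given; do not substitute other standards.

Levofloxacin 16 μg/mL: = 16 μg/mL → Intermediate
Ciprofloxacin (16 μg/mL) ≥ 8 μg/mL → resistant
Aztreonam 64 μg/mL: ≥ 32 μg/mL — Resistant
Erythromycin: 1 μg/mL is in 1–2 μg/mL → Intermediate
Linezolid: 0.5 μg/mL is ≤ 0.5 μg/mL — susceptible
Penicillin 16 μg/mL: in 8–16 μg/mL → I
Tigecycline: 0.06 μg/mL is ≤ 0.25 μg/mL ⇒ Susceptible
Intermediate: 3/7

43%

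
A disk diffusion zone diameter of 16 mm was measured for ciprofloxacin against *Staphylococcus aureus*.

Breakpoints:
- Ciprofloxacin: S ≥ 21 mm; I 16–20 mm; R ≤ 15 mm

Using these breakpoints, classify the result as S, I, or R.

Ciprofloxacin (16 mm) in 16–20 mm → Intermediate

Intermediate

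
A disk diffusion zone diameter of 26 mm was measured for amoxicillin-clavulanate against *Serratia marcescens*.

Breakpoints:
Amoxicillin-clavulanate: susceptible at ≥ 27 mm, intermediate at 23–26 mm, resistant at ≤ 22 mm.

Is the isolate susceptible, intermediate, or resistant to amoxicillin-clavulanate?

Amoxicillin-clavulanate: 26 mm is in 23–26 mm → intermediate

Intermediate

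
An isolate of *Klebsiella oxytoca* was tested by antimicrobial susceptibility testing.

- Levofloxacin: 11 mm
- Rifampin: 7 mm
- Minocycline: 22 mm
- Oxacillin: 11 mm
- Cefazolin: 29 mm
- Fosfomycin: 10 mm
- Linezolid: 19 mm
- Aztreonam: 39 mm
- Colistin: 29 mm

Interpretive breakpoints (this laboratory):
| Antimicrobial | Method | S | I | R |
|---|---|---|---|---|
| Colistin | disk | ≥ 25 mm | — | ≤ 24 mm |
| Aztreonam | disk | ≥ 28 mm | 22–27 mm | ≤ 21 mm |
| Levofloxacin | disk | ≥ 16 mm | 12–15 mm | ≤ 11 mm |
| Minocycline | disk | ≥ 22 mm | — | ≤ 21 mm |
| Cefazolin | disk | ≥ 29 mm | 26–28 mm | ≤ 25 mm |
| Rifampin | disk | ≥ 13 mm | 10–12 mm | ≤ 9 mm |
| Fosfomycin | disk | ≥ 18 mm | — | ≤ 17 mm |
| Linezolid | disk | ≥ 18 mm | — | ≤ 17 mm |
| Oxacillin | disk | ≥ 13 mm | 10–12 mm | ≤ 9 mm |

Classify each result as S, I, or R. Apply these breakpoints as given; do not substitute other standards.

Levofloxacin (11 mm) ≤ 11 mm ⇒ resistant
Rifampin: 7 mm is ≤ 9 mm — Resistant
Minocycline 22 mm: ≥ 22 mm → S
Oxacillin: 11 mm is in 10–12 mm — I
Cefazolin 29 mm: ≥ 29 mm — S
Fosfomycin 10 mm: ≤ 17 mm ⇒ Resistant
Linezolid 19 mm: ≥ 18 mm → susceptible
Aztreonam: 39 mm is ≥ 28 mm ⇒ S
Colistin (29 mm) ≥ 25 mm — Susceptible

R, R, S, I, S, R, S, S, S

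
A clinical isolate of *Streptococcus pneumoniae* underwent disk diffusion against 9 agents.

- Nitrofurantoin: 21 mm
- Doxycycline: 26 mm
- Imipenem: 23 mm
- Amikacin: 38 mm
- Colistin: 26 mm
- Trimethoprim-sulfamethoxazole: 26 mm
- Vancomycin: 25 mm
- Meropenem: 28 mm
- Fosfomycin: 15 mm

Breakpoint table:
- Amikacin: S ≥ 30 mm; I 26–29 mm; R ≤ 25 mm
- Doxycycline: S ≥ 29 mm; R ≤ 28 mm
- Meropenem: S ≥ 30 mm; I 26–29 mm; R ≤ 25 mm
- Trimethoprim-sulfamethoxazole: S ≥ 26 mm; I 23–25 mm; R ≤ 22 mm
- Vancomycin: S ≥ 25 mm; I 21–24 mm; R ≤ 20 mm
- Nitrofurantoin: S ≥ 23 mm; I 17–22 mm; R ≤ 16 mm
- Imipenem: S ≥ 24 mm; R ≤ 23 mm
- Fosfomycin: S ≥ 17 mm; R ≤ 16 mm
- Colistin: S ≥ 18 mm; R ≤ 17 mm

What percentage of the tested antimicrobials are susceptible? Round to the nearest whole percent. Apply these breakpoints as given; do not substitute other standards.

Nitrofurantoin (21 mm) in 17–22 mm ⇒ I
Doxycycline 26 mm: ≤ 28 mm → resistant
Imipenem: 23 mm is ≤ 23 mm — R
Amikacin (38 mm) ≥ 30 mm ⇒ S
Colistin (26 mm) ≥ 18 mm — Susceptible
Trimethoprim-sulfamethoxazole: 26 mm is ≥ 26 mm ⇒ susceptible
Vancomycin 25 mm: ≥ 25 mm — Susceptible
Meropenem 28 mm: in 26–29 mm — Intermediate
Fosfomycin 15 mm: ≤ 16 mm — R
Susceptible: 4/9

44%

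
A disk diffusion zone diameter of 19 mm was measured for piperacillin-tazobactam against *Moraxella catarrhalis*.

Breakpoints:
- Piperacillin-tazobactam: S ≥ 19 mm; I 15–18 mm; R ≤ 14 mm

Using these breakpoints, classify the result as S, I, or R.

Piperacillin-tazobactam: 19 mm is ≥ 19 mm — S

S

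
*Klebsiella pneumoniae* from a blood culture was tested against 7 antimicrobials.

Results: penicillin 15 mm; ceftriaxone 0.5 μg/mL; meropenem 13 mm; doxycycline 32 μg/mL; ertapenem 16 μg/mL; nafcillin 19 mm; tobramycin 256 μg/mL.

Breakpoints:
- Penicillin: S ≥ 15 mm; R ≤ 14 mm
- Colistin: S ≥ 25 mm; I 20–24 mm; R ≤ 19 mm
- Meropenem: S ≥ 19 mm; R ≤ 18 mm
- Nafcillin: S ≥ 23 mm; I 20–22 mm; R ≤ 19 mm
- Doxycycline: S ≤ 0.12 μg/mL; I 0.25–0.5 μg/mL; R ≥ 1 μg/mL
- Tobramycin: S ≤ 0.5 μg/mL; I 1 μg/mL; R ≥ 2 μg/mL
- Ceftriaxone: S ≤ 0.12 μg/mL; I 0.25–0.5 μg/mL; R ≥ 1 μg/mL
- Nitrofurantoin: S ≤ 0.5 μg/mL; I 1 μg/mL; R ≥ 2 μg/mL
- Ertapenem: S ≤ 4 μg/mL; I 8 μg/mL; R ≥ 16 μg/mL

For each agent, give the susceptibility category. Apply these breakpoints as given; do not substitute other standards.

S, I, R, R, R, R, R

Penicillin: 15 mm is ≥ 15 mm — susceptible
Ceftriaxone: 0.5 μg/mL is in 0.25–0.5 μg/mL — Intermediate
Meropenem (13 mm) ≤ 18 mm — R
Doxycycline: 32 μg/mL is ≥ 1 μg/mL — resistant
Ertapenem 16 μg/mL: ≥ 16 μg/mL — R
Nafcillin: 19 mm is ≤ 19 mm ⇒ resistant
Tobramycin 256 μg/mL: ≥ 2 μg/mL — Resistant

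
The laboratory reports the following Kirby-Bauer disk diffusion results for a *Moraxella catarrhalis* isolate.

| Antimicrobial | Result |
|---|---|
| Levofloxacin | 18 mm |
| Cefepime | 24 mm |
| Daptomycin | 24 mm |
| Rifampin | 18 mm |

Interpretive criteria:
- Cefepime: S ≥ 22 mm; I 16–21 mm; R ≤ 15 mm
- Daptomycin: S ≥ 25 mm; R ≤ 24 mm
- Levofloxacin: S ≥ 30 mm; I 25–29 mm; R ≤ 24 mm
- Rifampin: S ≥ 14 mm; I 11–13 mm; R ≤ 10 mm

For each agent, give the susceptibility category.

R, S, R, S

Levofloxacin: 18 mm is ≤ 24 mm — Resistant
Cefepime: 24 mm is ≥ 22 mm → S
Daptomycin: 24 mm is ≤ 24 mm — Resistant
Rifampin: 18 mm is ≥ 14 mm → susceptible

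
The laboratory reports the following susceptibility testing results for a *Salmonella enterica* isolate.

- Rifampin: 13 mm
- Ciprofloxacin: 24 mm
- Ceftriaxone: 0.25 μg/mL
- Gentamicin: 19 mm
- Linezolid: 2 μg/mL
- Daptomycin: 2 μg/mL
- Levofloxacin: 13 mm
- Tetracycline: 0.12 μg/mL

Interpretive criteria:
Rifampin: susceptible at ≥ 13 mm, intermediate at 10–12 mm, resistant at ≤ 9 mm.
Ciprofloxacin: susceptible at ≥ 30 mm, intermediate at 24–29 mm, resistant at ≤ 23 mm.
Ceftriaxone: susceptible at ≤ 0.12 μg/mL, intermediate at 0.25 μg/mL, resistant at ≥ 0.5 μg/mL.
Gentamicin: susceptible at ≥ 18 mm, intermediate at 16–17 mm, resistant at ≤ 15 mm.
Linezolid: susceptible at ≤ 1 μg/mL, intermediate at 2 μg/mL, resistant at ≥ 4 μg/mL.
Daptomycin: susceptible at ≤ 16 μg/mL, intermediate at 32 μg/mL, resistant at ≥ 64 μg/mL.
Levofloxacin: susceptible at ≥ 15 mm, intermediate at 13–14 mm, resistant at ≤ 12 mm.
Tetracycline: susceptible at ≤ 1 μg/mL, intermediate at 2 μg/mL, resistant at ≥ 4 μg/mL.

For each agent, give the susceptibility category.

S, I, I, S, I, S, I, S

Rifampin: 13 mm is ≥ 13 mm ⇒ S
Ciprofloxacin (24 mm) in 24–29 mm → I
Ceftriaxone: 0.25 μg/mL is = 0.25 μg/mL — intermediate
Gentamicin 19 mm: ≥ 18 mm ⇒ susceptible
Linezolid 2 μg/mL: = 2 μg/mL — I
Daptomycin (2 μg/mL) ≤ 16 μg/mL ⇒ susceptible
Levofloxacin (13 mm) in 13–14 mm — Intermediate
Tetracycline (0.12 μg/mL) ≤ 1 μg/mL ⇒ Susceptible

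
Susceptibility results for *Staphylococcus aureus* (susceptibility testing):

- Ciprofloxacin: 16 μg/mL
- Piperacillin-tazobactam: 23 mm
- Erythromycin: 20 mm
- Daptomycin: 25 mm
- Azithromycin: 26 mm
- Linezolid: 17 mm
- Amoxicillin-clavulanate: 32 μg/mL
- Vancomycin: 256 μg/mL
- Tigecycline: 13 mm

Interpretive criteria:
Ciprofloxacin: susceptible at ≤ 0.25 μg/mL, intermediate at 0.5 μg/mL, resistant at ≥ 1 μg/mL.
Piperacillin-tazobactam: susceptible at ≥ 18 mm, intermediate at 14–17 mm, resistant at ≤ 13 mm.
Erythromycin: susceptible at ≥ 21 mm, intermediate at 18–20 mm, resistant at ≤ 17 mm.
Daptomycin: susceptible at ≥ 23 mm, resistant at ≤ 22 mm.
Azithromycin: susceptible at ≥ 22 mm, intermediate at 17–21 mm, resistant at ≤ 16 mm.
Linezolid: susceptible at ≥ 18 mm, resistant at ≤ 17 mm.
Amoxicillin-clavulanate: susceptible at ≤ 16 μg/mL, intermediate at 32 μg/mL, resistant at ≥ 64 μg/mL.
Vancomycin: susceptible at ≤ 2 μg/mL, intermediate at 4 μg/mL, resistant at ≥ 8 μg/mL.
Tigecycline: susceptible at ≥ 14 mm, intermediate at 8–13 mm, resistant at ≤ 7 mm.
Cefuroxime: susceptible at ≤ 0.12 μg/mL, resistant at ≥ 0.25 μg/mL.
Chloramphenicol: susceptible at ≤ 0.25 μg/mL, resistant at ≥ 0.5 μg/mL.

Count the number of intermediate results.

Ciprofloxacin 16 μg/mL: ≥ 1 μg/mL — resistant
Piperacillin-tazobactam (23 mm) ≥ 18 mm → Susceptible
Erythromycin 20 mm: in 18–20 mm → intermediate
Daptomycin: 25 mm is ≥ 23 mm → Susceptible
Azithromycin 26 mm: ≥ 22 mm ⇒ susceptible
Linezolid 17 mm: ≤ 17 mm ⇒ R
Amoxicillin-clavulanate 32 μg/mL: = 32 μg/mL ⇒ I
Vancomycin: 256 μg/mL is ≥ 8 μg/mL → R
Tigecycline: 13 mm is in 8–13 mm — intermediate
Intermediate: 3

3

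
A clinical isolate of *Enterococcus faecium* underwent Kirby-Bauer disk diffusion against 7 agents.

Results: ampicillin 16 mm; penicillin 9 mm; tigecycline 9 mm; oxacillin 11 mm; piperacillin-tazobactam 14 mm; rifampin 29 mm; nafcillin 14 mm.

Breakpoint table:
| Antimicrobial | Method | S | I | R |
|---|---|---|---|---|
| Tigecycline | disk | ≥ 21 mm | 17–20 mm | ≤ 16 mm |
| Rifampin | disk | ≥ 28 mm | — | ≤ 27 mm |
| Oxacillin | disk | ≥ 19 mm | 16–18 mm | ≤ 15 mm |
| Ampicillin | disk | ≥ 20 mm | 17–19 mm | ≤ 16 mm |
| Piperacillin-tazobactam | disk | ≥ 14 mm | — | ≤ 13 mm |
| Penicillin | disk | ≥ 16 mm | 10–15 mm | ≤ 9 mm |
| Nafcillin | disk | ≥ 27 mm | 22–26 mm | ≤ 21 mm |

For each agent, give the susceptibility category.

R, R, R, R, S, S, R

Ampicillin (16 mm) ≤ 16 mm — Resistant
Penicillin (9 mm) ≤ 9 mm → Resistant
Tigecycline 9 mm: ≤ 16 mm — Resistant
Oxacillin: 11 mm is ≤ 15 mm → resistant
Piperacillin-tazobactam 14 mm: ≥ 14 mm → susceptible
Rifampin 29 mm: ≥ 28 mm ⇒ Susceptible
Nafcillin (14 mm) ≤ 21 mm ⇒ R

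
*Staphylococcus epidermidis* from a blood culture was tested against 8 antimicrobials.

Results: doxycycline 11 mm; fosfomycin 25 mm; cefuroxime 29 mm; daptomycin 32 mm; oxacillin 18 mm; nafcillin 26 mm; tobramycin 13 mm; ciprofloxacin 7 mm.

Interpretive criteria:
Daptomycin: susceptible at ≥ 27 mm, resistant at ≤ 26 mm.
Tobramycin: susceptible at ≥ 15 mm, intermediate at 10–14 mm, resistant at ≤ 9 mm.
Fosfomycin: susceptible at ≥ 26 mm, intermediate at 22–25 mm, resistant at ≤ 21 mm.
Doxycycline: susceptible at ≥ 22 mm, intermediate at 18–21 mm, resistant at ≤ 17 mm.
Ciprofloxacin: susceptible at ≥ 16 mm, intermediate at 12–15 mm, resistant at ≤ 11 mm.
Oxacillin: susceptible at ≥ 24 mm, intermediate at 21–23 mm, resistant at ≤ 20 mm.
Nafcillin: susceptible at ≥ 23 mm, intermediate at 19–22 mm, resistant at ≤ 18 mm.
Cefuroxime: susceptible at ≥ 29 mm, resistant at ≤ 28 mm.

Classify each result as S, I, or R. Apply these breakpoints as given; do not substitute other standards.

Doxycycline: 11 mm is ≤ 17 mm — resistant
Fosfomycin 25 mm: in 22–25 mm ⇒ intermediate
Cefuroxime (29 mm) ≥ 29 mm — Susceptible
Daptomycin 32 mm: ≥ 27 mm ⇒ S
Oxacillin 18 mm: ≤ 20 mm → R
Nafcillin (26 mm) ≥ 23 mm — S
Tobramycin: 13 mm is in 10–14 mm — intermediate
Ciprofloxacin (7 mm) ≤ 11 mm → resistant

R, I, S, S, R, S, I, R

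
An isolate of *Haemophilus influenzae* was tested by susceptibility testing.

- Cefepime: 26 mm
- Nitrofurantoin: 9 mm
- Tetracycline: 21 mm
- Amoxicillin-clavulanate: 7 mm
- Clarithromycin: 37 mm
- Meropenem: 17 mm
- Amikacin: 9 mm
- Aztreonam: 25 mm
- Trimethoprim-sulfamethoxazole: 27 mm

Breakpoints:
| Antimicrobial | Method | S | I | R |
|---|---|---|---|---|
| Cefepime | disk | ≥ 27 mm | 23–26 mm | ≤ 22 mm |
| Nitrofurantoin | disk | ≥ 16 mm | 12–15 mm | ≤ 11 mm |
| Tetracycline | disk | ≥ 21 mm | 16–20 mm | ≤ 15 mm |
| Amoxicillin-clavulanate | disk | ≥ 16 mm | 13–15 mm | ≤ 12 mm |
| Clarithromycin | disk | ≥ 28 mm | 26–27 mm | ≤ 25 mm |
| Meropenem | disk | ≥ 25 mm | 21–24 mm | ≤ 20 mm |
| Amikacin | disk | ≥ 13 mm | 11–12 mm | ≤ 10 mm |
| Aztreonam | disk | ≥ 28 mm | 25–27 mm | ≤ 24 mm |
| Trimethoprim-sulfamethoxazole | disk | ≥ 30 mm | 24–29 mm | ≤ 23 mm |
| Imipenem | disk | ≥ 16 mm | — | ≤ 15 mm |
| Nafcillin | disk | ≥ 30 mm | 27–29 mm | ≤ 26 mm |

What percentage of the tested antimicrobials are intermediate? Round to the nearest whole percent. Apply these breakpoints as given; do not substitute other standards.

33%

Cefepime: 26 mm is in 23–26 mm → intermediate
Nitrofurantoin: 9 mm is ≤ 11 mm ⇒ resistant
Tetracycline 21 mm: ≥ 21 mm — susceptible
Amoxicillin-clavulanate: 7 mm is ≤ 12 mm → R
Clarithromycin 37 mm: ≥ 28 mm — susceptible
Meropenem (17 mm) ≤ 20 mm — R
Amikacin: 9 mm is ≤ 10 mm — resistant
Aztreonam (25 mm) in 25–27 mm — Intermediate
Trimethoprim-sulfamethoxazole (27 mm) in 24–29 mm → intermediate
Intermediate: 3/9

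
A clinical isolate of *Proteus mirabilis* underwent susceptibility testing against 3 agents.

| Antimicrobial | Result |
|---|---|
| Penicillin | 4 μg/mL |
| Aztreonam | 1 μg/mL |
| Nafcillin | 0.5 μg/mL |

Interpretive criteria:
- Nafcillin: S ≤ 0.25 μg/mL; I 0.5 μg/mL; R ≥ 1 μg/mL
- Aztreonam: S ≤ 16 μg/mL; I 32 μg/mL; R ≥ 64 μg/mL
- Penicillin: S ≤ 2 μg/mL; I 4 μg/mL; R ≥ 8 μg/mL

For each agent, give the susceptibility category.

Penicillin: 4 μg/mL is = 4 μg/mL → Intermediate
Aztreonam 1 μg/mL: ≤ 16 μg/mL — S
Nafcillin (0.5 μg/mL) = 0.5 μg/mL — I

I, S, I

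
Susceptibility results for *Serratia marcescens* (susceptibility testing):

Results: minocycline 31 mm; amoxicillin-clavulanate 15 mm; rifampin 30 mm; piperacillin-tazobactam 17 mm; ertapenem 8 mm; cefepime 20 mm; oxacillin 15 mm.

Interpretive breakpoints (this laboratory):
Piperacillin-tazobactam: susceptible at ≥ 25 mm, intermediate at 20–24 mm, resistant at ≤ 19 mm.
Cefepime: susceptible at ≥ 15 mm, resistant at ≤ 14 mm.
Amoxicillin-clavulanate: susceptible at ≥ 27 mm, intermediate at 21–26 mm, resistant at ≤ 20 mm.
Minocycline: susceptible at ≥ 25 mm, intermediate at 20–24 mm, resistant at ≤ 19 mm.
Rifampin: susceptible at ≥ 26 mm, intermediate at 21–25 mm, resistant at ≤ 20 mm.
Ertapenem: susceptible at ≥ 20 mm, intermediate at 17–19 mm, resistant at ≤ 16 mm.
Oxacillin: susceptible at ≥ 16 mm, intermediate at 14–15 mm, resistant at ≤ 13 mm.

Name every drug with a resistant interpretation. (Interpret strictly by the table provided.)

amoxicillin-clavulanate, piperacillin-tazobactam, ertapenem

Minocycline (31 mm) ≥ 25 mm — susceptible
Amoxicillin-clavulanate 15 mm: ≤ 20 mm ⇒ R
Rifampin (30 mm) ≥ 26 mm ⇒ S
Piperacillin-tazobactam (17 mm) ≤ 19 mm ⇒ resistant
Ertapenem: 8 mm is ≤ 16 mm ⇒ Resistant
Cefepime 20 mm: ≥ 15 mm ⇒ Susceptible
Oxacillin (15 mm) in 14–15 mm → Intermediate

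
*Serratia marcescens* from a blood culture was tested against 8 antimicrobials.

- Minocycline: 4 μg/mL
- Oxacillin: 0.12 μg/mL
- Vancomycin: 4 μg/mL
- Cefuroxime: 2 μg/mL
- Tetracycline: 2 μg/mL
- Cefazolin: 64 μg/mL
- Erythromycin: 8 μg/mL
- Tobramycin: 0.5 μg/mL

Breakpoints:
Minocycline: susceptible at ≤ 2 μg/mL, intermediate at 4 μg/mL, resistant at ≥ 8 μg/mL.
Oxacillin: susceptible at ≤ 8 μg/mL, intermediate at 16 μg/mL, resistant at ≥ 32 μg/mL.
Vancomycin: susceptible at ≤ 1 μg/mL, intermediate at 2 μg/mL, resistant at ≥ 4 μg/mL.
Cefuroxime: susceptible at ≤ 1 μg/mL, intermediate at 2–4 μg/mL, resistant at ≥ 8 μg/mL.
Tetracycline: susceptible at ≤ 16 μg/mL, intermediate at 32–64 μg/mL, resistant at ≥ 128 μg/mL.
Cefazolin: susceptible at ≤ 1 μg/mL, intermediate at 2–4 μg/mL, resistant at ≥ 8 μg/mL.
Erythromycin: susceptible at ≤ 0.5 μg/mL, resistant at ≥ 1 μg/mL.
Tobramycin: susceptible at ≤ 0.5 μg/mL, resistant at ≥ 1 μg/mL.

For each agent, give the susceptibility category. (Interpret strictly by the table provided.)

I, S, R, I, S, R, R, S

Minocycline 4 μg/mL: = 4 μg/mL ⇒ Intermediate
Oxacillin 0.12 μg/mL: ≤ 8 μg/mL ⇒ S
Vancomycin (4 μg/mL) ≥ 4 μg/mL — Resistant
Cefuroxime (2 μg/mL) in 2–4 μg/mL ⇒ I
Tetracycline 2 μg/mL: ≤ 16 μg/mL — susceptible
Cefazolin: 64 μg/mL is ≥ 8 μg/mL ⇒ Resistant
Erythromycin: 8 μg/mL is ≥ 1 μg/mL ⇒ Resistant
Tobramycin 0.5 μg/mL: ≤ 0.5 μg/mL → S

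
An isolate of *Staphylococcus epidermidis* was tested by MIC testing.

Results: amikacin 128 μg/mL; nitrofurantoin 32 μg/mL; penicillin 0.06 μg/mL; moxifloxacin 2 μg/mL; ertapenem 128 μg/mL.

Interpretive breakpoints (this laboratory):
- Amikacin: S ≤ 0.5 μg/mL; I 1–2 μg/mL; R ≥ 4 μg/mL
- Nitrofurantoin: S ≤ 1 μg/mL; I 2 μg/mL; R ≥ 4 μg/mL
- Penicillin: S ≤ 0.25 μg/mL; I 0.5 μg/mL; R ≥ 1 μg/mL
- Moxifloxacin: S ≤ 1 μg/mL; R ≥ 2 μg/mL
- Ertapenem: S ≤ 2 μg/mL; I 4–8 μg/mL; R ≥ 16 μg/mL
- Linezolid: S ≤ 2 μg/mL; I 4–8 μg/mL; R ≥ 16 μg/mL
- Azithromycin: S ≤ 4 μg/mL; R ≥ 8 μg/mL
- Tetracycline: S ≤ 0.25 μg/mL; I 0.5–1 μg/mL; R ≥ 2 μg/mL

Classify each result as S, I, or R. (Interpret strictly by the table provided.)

Amikacin 128 μg/mL: ≥ 4 μg/mL → resistant
Nitrofurantoin 32 μg/mL: ≥ 4 μg/mL ⇒ resistant
Penicillin (0.06 μg/mL) ≤ 0.25 μg/mL → S
Moxifloxacin 2 μg/mL: ≥ 2 μg/mL — R
Ertapenem (128 μg/mL) ≥ 16 μg/mL ⇒ resistant

R, R, S, R, R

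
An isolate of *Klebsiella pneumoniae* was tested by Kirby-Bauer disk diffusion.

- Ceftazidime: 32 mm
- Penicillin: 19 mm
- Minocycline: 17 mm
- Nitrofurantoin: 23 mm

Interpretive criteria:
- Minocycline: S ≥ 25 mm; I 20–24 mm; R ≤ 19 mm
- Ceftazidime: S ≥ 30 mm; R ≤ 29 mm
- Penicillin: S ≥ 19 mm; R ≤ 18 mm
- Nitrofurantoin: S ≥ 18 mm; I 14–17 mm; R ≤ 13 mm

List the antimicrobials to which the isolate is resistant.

minocycline

Ceftazidime 32 mm: ≥ 30 mm ⇒ S
Penicillin 19 mm: ≥ 19 mm ⇒ Susceptible
Minocycline 17 mm: ≤ 19 mm — resistant
Nitrofurantoin 23 mm: ≥ 18 mm → Susceptible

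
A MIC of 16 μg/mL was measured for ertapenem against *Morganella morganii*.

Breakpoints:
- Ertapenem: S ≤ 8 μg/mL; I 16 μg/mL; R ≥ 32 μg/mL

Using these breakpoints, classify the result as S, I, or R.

Ertapenem 16 μg/mL: = 16 μg/mL → intermediate

Intermediate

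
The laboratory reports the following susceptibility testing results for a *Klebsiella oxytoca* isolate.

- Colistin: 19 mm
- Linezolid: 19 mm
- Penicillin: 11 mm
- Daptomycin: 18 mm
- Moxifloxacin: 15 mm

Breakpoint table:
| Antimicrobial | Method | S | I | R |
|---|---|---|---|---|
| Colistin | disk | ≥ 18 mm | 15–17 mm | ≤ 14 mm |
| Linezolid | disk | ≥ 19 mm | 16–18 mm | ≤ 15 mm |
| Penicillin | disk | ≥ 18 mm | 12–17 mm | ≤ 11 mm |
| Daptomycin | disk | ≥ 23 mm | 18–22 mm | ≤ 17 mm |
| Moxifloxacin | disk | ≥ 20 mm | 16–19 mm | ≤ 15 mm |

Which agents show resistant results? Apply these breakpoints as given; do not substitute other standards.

penicillin, moxifloxacin

Colistin (19 mm) ≥ 18 mm ⇒ susceptible
Linezolid 19 mm: ≥ 19 mm — S
Penicillin 11 mm: ≤ 11 mm ⇒ resistant
Daptomycin: 18 mm is in 18–22 mm → Intermediate
Moxifloxacin (15 mm) ≤ 15 mm → R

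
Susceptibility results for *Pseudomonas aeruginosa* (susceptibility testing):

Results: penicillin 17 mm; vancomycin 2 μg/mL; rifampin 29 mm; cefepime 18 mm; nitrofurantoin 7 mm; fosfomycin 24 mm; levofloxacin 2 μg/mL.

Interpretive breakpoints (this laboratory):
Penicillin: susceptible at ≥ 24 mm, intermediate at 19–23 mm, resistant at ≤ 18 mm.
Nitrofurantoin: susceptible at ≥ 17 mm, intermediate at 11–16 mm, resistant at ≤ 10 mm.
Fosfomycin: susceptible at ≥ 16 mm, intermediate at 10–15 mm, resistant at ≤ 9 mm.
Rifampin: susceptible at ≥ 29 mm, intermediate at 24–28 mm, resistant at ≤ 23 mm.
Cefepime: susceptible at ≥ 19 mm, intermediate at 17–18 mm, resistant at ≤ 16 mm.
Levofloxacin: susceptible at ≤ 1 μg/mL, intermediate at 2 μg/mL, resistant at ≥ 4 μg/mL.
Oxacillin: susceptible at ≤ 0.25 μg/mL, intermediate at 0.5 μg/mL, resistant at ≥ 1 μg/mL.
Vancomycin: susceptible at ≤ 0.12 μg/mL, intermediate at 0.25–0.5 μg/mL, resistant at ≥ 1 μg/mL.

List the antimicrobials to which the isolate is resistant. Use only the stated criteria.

Penicillin: 17 mm is ≤ 18 mm → R
Vancomycin (2 μg/mL) ≥ 1 μg/mL ⇒ Resistant
Rifampin (29 mm) ≥ 29 mm → Susceptible
Cefepime 18 mm: in 17–18 mm ⇒ Intermediate
Nitrofurantoin (7 mm) ≤ 10 mm — resistant
Fosfomycin (24 mm) ≥ 16 mm ⇒ Susceptible
Levofloxacin 2 μg/mL: = 2 μg/mL → I

penicillin, vancomycin, nitrofurantoin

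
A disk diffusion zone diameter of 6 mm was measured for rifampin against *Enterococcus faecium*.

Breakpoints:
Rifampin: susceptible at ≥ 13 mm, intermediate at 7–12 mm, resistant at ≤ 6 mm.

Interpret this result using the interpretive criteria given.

Rifampin 6 mm: ≤ 6 mm → resistant

Resistant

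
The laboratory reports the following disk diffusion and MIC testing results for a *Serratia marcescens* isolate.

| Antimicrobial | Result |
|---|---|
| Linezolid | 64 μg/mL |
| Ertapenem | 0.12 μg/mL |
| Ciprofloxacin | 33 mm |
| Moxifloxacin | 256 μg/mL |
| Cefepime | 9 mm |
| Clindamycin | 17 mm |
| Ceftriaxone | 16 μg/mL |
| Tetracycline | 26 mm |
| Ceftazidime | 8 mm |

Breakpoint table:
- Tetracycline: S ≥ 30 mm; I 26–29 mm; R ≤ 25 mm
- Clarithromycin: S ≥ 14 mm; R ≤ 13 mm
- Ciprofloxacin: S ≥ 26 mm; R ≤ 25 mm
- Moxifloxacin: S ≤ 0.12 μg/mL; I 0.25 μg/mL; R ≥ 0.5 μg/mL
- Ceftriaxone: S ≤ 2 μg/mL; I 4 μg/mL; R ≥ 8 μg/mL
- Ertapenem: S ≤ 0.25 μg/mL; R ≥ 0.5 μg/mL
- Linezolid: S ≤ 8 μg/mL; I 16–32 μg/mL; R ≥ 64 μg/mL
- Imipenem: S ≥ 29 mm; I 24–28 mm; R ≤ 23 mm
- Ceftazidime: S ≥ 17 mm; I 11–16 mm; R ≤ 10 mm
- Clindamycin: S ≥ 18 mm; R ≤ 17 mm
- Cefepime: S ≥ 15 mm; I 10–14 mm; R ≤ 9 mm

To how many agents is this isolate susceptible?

Linezolid: 64 μg/mL is ≥ 64 μg/mL — resistant
Ertapenem 0.12 μg/mL: ≤ 0.25 μg/mL ⇒ S
Ciprofloxacin (33 mm) ≥ 26 mm ⇒ susceptible
Moxifloxacin: 256 μg/mL is ≥ 0.5 μg/mL — Resistant
Cefepime: 9 mm is ≤ 9 mm ⇒ resistant
Clindamycin (17 mm) ≤ 17 mm → R
Ceftriaxone (16 μg/mL) ≥ 8 μg/mL ⇒ R
Tetracycline 26 mm: in 26–29 mm — Intermediate
Ceftazidime 8 mm: ≤ 10 mm — R
Susceptible: 2

2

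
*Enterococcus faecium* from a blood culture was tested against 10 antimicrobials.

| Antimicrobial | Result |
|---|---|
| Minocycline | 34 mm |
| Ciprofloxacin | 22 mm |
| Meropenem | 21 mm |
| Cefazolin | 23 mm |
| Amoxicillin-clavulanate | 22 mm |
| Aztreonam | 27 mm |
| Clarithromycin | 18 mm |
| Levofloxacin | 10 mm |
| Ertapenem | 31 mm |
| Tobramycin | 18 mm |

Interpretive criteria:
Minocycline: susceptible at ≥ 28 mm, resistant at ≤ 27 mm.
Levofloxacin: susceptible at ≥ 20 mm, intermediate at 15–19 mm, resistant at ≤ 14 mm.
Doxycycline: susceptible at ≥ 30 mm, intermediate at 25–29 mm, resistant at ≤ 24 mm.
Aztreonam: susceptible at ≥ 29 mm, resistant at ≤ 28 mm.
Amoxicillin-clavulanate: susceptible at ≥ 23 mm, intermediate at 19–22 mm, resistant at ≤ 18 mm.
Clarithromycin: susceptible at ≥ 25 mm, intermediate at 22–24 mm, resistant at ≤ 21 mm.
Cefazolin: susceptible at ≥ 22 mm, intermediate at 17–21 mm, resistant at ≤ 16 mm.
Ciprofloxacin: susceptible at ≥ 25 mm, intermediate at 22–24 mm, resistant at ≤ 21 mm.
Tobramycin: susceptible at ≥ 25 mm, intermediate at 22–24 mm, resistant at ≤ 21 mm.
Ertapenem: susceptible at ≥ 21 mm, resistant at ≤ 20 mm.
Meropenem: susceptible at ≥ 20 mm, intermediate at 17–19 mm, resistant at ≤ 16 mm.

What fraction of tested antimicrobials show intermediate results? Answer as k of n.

Minocycline 34 mm: ≥ 28 mm ⇒ susceptible
Ciprofloxacin (22 mm) in 22–24 mm ⇒ I
Meropenem: 21 mm is ≥ 20 mm → S
Cefazolin 23 mm: ≥ 22 mm → susceptible
Amoxicillin-clavulanate (22 mm) in 19–22 mm ⇒ Intermediate
Aztreonam (27 mm) ≤ 28 mm → R
Clarithromycin 18 mm: ≤ 21 mm — R
Levofloxacin: 10 mm is ≤ 14 mm ⇒ R
Ertapenem (31 mm) ≥ 21 mm ⇒ Susceptible
Tobramycin: 18 mm is ≤ 21 mm — R
Intermediate: 2/10

2 of 10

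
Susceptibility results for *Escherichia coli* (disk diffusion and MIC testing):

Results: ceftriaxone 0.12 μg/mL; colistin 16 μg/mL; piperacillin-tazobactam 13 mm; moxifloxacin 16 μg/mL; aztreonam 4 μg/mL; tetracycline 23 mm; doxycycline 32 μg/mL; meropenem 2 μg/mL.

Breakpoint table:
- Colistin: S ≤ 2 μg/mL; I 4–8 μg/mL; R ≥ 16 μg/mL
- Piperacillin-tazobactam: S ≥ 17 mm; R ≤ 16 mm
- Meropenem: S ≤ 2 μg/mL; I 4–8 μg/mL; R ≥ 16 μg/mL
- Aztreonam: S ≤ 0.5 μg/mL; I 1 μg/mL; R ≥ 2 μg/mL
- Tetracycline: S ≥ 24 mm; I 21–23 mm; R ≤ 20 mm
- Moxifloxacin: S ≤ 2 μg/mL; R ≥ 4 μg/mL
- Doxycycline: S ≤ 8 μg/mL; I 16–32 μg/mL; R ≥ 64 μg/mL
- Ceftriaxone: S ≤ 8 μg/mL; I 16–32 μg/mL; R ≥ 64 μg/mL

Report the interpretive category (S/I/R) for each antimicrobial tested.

Ceftriaxone (0.12 μg/mL) ≤ 8 μg/mL → Susceptible
Colistin 16 μg/mL: ≥ 16 μg/mL — R
Piperacillin-tazobactam: 13 mm is ≤ 16 mm → Resistant
Moxifloxacin 16 μg/mL: ≥ 4 μg/mL — resistant
Aztreonam: 4 μg/mL is ≥ 2 μg/mL ⇒ R
Tetracycline 23 mm: in 21–23 mm → Intermediate
Doxycycline: 32 μg/mL is in 16–32 μg/mL — intermediate
Meropenem 2 μg/mL: ≤ 2 μg/mL ⇒ susceptible

S, R, R, R, R, I, I, S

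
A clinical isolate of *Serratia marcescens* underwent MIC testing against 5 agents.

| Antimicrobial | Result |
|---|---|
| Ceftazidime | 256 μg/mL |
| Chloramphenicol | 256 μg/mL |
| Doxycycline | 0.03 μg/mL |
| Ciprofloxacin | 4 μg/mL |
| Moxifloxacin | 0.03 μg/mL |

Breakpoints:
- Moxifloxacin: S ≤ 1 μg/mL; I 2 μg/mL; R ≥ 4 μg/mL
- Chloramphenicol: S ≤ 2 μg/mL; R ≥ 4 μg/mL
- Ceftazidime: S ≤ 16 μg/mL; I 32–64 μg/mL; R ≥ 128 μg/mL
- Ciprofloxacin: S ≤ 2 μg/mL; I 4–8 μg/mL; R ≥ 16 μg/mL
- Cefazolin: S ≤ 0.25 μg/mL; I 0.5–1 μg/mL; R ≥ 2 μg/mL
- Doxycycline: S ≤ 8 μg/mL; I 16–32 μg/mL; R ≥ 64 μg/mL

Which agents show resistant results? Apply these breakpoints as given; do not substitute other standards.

Ceftazidime (256 μg/mL) ≥ 128 μg/mL — resistant
Chloramphenicol: 256 μg/mL is ≥ 4 μg/mL — resistant
Doxycycline: 0.03 μg/mL is ≤ 8 μg/mL → S
Ciprofloxacin 4 μg/mL: in 4–8 μg/mL → intermediate
Moxifloxacin (0.03 μg/mL) ≤ 1 μg/mL — S

ceftazidime, chloramphenicol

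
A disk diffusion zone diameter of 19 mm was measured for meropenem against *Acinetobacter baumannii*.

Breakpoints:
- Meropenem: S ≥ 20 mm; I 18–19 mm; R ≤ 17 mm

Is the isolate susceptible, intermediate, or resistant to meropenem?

I

Meropenem: 19 mm is in 18–19 mm — Intermediate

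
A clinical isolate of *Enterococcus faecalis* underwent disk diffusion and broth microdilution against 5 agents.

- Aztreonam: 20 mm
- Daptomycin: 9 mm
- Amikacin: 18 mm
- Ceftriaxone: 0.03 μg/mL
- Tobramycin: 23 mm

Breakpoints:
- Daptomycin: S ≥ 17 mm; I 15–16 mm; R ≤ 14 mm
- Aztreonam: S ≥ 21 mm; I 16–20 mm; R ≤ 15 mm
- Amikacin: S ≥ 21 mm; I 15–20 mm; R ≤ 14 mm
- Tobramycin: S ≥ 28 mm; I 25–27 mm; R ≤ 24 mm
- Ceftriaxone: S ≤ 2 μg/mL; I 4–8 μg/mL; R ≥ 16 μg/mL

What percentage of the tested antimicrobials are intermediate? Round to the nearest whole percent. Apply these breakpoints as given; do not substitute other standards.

40%

Aztreonam: 20 mm is in 16–20 mm — I
Daptomycin 9 mm: ≤ 14 mm ⇒ resistant
Amikacin: 18 mm is in 15–20 mm → Intermediate
Ceftriaxone: 0.03 μg/mL is ≤ 2 μg/mL ⇒ susceptible
Tobramycin: 23 mm is ≤ 24 mm → R
Intermediate: 2/5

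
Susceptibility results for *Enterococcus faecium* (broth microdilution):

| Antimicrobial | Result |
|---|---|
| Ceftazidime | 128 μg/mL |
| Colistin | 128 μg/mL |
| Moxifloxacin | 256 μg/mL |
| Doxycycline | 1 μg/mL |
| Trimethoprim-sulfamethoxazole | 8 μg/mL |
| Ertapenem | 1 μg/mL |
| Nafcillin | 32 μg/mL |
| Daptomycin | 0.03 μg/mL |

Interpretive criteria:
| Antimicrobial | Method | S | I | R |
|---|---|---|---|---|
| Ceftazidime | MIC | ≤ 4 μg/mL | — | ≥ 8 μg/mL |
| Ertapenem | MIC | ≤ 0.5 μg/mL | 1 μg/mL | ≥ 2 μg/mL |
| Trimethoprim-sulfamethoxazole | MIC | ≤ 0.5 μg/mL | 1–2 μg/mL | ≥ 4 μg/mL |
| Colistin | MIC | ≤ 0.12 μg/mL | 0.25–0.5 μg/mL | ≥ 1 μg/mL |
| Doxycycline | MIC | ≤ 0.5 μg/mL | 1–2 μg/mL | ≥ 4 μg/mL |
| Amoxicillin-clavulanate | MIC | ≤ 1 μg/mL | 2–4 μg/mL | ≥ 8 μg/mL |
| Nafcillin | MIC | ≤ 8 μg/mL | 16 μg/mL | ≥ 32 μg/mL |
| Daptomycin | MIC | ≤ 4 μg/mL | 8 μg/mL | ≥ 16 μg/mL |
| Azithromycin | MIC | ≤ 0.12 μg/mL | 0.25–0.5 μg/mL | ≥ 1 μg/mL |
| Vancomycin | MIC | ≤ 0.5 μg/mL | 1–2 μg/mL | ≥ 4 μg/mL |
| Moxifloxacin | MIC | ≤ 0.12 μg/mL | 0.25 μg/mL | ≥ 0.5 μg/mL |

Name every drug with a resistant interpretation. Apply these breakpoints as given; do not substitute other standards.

Ceftazidime: 128 μg/mL is ≥ 8 μg/mL ⇒ resistant
Colistin (128 μg/mL) ≥ 1 μg/mL ⇒ resistant
Moxifloxacin 256 μg/mL: ≥ 0.5 μg/mL ⇒ resistant
Doxycycline: 1 μg/mL is in 1–2 μg/mL → I
Trimethoprim-sulfamethoxazole 8 μg/mL: ≥ 4 μg/mL → R
Ertapenem: 1 μg/mL is = 1 μg/mL → I
Nafcillin: 32 μg/mL is ≥ 32 μg/mL — Resistant
Daptomycin: 0.03 μg/mL is ≤ 4 μg/mL — Susceptible

ceftazidime, colistin, moxifloxacin, trimethoprim-sulfamethoxazole, nafcillin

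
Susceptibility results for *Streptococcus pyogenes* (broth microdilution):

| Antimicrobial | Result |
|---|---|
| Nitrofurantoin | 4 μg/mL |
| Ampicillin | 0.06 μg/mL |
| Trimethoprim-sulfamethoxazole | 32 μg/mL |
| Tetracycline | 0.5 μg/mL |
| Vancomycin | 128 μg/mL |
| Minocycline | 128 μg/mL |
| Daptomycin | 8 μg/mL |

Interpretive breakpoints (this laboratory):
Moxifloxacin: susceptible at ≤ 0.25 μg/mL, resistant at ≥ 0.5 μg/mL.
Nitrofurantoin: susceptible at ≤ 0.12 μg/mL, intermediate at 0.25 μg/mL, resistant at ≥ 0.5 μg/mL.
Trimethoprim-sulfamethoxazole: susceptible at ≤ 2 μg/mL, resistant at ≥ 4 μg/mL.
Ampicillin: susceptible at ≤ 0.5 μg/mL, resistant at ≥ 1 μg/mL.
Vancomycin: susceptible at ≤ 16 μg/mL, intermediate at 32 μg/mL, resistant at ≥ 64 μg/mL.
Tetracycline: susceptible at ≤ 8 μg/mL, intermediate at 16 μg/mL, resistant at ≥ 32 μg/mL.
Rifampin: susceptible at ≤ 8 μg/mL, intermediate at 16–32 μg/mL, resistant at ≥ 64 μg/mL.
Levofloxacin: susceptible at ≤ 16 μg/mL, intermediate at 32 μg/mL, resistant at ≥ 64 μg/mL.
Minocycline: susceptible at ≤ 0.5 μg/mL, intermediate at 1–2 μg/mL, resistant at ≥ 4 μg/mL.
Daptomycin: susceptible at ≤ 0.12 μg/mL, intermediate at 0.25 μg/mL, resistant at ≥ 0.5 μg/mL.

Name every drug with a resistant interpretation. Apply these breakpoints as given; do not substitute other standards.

nitrofurantoin, trimethoprim-sulfamethoxazole, vancomycin, minocycline, daptomycin

Nitrofurantoin (4 μg/mL) ≥ 0.5 μg/mL ⇒ resistant
Ampicillin: 0.06 μg/mL is ≤ 0.5 μg/mL ⇒ susceptible
Trimethoprim-sulfamethoxazole 32 μg/mL: ≥ 4 μg/mL — resistant
Tetracycline: 0.5 μg/mL is ≤ 8 μg/mL ⇒ susceptible
Vancomycin 128 μg/mL: ≥ 64 μg/mL ⇒ resistant
Minocycline (128 μg/mL) ≥ 4 μg/mL ⇒ resistant
Daptomycin (8 μg/mL) ≥ 0.5 μg/mL → R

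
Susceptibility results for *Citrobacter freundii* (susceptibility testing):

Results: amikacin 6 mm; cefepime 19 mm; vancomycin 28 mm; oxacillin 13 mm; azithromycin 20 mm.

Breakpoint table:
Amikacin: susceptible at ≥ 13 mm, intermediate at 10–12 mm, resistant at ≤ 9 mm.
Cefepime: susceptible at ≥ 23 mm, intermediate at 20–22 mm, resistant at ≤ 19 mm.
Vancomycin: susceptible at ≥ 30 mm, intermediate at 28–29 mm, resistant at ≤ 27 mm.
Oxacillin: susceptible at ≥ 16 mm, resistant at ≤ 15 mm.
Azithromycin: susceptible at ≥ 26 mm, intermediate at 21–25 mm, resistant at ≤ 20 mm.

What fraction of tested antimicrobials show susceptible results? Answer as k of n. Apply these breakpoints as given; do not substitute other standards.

0 of 5

Amikacin: 6 mm is ≤ 9 mm — R
Cefepime (19 mm) ≤ 19 mm → Resistant
Vancomycin (28 mm) in 28–29 mm → intermediate
Oxacillin 13 mm: ≤ 15 mm — resistant
Azithromycin 20 mm: ≤ 20 mm → Resistant
Susceptible: 0/5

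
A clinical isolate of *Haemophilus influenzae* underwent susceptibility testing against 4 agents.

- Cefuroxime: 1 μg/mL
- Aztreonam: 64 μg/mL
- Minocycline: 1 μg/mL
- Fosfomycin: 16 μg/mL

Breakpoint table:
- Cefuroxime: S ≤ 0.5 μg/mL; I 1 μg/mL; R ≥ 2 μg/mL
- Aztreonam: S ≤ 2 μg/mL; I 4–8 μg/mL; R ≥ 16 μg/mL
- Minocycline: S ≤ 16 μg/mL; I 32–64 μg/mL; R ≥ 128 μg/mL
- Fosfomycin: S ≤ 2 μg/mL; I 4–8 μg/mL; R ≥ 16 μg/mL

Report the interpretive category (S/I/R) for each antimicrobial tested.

I, R, S, R

Cefuroxime (1 μg/mL) = 1 μg/mL ⇒ Intermediate
Aztreonam 64 μg/mL: ≥ 16 μg/mL → R
Minocycline 1 μg/mL: ≤ 16 μg/mL ⇒ Susceptible
Fosfomycin (16 μg/mL) ≥ 16 μg/mL → R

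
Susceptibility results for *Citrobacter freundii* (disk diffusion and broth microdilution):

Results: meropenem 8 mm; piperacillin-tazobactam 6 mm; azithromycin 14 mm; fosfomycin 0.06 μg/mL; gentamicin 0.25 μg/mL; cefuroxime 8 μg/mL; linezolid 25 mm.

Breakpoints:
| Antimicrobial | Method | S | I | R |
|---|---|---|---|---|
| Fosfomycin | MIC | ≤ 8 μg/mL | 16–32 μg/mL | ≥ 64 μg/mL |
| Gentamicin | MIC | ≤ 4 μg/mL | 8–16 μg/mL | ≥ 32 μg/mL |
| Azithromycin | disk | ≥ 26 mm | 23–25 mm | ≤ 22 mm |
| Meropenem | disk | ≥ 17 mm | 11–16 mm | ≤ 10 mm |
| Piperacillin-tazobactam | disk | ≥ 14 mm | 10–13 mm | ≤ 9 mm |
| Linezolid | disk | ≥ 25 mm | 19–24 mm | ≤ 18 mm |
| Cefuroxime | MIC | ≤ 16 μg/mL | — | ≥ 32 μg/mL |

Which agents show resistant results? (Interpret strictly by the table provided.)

meropenem, piperacillin-tazobactam, azithromycin

Meropenem: 8 mm is ≤ 10 mm → Resistant
Piperacillin-tazobactam 6 mm: ≤ 9 mm ⇒ resistant
Azithromycin 14 mm: ≤ 22 mm — resistant
Fosfomycin: 0.06 μg/mL is ≤ 8 μg/mL ⇒ S
Gentamicin 0.25 μg/mL: ≤ 4 μg/mL ⇒ susceptible
Cefuroxime: 8 μg/mL is ≤ 16 μg/mL ⇒ S
Linezolid 25 mm: ≥ 25 mm — S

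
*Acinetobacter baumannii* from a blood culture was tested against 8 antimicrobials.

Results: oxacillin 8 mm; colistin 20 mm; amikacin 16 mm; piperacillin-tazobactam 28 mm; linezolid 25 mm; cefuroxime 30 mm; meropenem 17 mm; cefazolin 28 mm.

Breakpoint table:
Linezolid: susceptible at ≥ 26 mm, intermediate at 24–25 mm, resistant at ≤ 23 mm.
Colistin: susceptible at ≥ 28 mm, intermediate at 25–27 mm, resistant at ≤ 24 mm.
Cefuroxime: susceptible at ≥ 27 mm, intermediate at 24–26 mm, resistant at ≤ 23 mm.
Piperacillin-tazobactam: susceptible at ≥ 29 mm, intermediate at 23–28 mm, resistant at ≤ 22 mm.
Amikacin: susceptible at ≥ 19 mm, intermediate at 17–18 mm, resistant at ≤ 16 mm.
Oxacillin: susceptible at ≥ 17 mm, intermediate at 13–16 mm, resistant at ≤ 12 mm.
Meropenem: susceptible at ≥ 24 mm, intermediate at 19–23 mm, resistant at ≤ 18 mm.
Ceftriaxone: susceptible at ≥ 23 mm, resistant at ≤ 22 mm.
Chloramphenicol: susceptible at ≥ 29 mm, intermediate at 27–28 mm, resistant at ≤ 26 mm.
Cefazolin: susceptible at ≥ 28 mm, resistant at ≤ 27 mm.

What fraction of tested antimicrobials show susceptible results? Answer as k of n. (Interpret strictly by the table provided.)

Oxacillin 8 mm: ≤ 12 mm ⇒ R
Colistin (20 mm) ≤ 24 mm → resistant
Amikacin: 16 mm is ≤ 16 mm → resistant
Piperacillin-tazobactam: 28 mm is in 23–28 mm — Intermediate
Linezolid (25 mm) in 24–25 mm ⇒ I
Cefuroxime (30 mm) ≥ 27 mm ⇒ Susceptible
Meropenem (17 mm) ≤ 18 mm — R
Cefazolin: 28 mm is ≥ 28 mm — susceptible
Susceptible: 2/8

2 of 8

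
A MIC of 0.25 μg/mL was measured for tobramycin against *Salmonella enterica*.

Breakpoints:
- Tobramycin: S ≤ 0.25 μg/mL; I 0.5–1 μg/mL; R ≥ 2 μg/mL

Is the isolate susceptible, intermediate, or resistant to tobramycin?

Tobramycin (0.25 μg/mL) ≤ 0.25 μg/mL → S

S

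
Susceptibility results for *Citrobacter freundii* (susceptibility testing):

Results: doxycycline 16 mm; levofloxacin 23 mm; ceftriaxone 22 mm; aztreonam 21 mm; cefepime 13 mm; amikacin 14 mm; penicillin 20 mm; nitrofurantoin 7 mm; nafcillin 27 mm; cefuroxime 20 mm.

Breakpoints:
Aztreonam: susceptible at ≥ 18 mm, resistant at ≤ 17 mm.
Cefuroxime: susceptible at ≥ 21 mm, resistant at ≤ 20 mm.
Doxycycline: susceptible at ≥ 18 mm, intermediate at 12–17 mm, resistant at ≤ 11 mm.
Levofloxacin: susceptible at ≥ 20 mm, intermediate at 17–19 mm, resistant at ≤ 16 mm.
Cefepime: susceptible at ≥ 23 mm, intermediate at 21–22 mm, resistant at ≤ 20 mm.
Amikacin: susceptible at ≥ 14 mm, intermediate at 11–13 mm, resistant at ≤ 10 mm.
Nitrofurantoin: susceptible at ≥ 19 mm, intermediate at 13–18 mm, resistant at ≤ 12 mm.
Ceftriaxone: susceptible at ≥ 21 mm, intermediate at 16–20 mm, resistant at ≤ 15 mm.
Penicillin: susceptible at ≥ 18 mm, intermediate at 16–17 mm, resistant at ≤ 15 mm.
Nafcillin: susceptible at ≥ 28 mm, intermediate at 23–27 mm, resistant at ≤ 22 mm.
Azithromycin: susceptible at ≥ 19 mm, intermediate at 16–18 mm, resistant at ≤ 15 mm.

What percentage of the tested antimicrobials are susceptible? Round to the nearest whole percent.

50%

Doxycycline 16 mm: in 12–17 mm — Intermediate
Levofloxacin: 23 mm is ≥ 20 mm — susceptible
Ceftriaxone (22 mm) ≥ 21 mm — Susceptible
Aztreonam: 21 mm is ≥ 18 mm — Susceptible
Cefepime (13 mm) ≤ 20 mm — R
Amikacin 14 mm: ≥ 14 mm — Susceptible
Penicillin: 20 mm is ≥ 18 mm → Susceptible
Nitrofurantoin: 7 mm is ≤ 12 mm ⇒ R
Nafcillin: 27 mm is in 23–27 mm ⇒ intermediate
Cefuroxime 20 mm: ≤ 20 mm — R
Susceptible: 5/10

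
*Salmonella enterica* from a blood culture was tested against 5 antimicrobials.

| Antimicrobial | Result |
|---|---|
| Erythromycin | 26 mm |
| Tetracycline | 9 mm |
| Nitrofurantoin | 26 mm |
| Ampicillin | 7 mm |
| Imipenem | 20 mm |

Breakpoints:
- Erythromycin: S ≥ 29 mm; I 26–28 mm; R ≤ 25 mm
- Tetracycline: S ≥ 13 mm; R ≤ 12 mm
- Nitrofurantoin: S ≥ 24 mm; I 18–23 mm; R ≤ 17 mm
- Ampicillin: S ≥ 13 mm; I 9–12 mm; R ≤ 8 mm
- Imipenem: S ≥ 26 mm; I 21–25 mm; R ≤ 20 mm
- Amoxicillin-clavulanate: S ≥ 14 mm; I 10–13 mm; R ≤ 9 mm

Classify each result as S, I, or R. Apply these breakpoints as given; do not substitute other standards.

I, R, S, R, R

Erythromycin (26 mm) in 26–28 mm — Intermediate
Tetracycline: 9 mm is ≤ 12 mm → R
Nitrofurantoin 26 mm: ≥ 24 mm → S
Ampicillin 7 mm: ≤ 8 mm — R
Imipenem (20 mm) ≤ 20 mm → Resistant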